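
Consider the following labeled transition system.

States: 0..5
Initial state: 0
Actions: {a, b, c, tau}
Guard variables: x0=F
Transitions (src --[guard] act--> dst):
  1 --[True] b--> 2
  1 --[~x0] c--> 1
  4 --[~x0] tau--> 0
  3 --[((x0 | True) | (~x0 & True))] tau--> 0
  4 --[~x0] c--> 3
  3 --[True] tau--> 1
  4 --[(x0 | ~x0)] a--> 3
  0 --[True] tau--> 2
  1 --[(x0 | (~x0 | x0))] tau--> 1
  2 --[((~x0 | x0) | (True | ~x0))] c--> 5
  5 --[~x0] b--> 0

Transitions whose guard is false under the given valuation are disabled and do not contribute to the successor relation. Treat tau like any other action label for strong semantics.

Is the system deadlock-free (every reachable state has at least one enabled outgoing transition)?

Answer: DEADLOCK-FREE

Working:
Reach set: {0,2,5}
  0: tau→2  [deg 1]
  2: c→5  [deg 1]
  5: b→0  [deg 1]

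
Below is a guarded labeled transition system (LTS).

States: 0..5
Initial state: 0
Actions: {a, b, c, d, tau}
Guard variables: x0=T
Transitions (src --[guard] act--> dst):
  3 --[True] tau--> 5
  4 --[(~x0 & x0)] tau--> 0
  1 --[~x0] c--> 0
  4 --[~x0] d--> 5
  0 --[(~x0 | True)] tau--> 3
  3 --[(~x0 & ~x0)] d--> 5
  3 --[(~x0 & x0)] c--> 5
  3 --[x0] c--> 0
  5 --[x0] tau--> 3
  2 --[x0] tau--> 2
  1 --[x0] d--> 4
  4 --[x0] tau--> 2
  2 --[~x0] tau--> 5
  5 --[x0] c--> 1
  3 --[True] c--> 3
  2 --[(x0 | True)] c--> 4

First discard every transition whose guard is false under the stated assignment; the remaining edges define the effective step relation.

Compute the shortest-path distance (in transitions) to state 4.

Answer: 4

Trace:
BFS to 4:
  L0 = {0}
  L1 = {3}
  L2 = {5}
  L3 = {1}
  L4 = {4}
depth(4)=4, e.g. tau·tau·c·d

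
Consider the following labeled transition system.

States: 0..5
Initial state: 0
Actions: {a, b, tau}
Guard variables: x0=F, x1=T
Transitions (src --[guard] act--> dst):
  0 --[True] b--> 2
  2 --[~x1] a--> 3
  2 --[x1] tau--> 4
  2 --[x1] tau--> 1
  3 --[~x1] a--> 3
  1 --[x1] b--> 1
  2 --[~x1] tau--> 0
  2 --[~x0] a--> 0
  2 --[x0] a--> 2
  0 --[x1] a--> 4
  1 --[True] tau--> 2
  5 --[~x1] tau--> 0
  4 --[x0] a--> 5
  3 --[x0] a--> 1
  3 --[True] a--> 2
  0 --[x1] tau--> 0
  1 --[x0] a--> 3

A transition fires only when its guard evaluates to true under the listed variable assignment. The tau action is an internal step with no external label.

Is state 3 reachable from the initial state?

Guard filter leaves 9 enabled edge(s).
depth 0: {0}
depth 1: {2,4}  now seen {0,2,4}
depth 2: {1}  now seen {0,1,2,4}
R = {0,1,2,4}

Answer: UNREACHABLE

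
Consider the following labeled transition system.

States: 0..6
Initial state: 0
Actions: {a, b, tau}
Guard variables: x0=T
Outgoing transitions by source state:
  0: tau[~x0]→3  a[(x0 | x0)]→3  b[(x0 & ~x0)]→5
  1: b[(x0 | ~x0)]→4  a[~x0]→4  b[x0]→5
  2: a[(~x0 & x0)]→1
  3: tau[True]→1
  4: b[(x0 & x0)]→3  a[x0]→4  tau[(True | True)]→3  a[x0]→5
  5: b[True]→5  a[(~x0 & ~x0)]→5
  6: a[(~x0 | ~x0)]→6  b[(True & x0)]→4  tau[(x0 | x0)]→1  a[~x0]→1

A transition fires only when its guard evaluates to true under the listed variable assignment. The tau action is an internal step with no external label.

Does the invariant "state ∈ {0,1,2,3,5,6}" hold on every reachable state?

Answer: INVARIANT VIOLATED at state 4

Working:
Safe = {0,1,2,3,5,6}
R = {0,1,3,4,5}
  0: ok
  1: ok
  3: ok
  4: outside
  5: ok
witness against invariant: a·tau·b → 4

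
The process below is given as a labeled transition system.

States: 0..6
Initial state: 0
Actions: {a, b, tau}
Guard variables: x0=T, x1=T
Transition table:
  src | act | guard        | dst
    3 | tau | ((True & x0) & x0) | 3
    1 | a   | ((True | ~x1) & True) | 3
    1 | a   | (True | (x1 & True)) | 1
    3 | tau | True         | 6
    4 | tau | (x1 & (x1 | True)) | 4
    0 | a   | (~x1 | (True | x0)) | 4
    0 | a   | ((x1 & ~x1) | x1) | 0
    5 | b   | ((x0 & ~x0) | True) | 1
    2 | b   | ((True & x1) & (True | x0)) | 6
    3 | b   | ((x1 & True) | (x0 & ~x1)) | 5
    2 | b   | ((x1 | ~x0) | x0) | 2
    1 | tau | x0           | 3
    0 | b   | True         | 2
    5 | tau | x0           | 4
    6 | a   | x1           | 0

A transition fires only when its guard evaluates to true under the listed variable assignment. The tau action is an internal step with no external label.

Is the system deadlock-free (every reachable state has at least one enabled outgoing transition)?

Answer: DEADLOCK-FREE

Working:
Reachable = {0,2,4,6}
  0: a→0  a→4  b→2  [deg 3]
  2: b→2  b→6  [deg 2]
  4: tau→4  [deg 1]
  6: a→0  [deg 1]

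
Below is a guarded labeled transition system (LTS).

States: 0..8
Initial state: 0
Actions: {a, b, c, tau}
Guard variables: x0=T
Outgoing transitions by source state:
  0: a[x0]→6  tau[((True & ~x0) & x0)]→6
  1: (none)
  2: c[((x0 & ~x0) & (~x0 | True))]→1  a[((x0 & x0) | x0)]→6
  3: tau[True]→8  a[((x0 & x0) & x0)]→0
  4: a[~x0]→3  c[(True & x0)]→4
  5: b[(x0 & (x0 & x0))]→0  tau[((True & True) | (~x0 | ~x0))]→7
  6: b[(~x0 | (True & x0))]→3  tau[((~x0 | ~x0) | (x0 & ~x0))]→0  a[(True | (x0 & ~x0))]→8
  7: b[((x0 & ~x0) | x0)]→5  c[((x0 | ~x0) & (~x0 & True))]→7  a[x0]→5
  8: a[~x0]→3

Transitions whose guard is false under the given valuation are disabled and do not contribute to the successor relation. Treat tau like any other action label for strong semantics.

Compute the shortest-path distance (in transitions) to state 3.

Answer: 2

Working:
BFS to 3:
  depth 0: {0}
  depth 1: {6}
  depth 2: {3,8}
depth(3)=2, e.g. a·b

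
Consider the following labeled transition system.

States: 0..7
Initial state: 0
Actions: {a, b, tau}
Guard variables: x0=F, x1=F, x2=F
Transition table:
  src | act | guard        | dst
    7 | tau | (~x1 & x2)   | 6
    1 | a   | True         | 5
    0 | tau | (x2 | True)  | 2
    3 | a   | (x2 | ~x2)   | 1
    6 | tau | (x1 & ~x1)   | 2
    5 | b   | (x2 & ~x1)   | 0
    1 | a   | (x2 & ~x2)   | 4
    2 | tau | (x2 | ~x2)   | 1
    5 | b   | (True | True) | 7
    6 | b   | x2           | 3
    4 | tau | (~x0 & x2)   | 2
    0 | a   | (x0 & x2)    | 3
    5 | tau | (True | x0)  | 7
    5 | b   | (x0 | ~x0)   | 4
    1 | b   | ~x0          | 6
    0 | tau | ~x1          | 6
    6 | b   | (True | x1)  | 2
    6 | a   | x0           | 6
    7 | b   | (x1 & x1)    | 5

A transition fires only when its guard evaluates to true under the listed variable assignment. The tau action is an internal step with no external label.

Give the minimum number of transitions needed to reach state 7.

Answer: 4

Analysis:
Layered search for 7:
  Layer 0: {0}
  Layer 1: {2,6}
  Layer 2: {1}
  Layer 3: {5}
  Layer 4: {4,7}
7 enters at depth 4; path tau·tau·a·b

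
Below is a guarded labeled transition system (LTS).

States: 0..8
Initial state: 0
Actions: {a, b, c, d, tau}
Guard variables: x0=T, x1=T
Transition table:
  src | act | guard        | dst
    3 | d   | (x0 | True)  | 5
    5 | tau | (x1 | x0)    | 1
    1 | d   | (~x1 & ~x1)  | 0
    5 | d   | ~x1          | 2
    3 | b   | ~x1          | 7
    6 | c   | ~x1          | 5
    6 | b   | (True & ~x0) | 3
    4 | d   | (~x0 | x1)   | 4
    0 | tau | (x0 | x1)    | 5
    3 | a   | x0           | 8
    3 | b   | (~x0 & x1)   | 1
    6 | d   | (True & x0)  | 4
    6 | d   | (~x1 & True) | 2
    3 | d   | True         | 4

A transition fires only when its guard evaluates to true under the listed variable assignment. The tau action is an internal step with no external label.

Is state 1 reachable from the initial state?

After dropping false guards: 7 live edges.
L0 = {0}
L1 = {5}  now seen {0,5}
L2 = {1}  now seen {0,1,5}
Reach set: {0,1,5}
witness 1: tau·tau

Answer: REACHABLE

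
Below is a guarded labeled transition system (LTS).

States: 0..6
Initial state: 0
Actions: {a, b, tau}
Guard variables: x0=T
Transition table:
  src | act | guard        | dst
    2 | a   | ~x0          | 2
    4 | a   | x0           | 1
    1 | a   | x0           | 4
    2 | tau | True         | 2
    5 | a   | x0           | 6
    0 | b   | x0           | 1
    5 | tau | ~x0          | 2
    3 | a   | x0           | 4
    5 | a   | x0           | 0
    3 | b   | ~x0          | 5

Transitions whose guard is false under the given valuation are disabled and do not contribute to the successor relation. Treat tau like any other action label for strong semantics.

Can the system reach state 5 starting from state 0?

Answer: UNREACHABLE

Analysis:
Guard filter leaves 7 enabled edge(s).
depth 0: {0}
depth 1: {1}  total {0,1}
depth 2: {4}  total {0,1,4}
R = {0,1,4}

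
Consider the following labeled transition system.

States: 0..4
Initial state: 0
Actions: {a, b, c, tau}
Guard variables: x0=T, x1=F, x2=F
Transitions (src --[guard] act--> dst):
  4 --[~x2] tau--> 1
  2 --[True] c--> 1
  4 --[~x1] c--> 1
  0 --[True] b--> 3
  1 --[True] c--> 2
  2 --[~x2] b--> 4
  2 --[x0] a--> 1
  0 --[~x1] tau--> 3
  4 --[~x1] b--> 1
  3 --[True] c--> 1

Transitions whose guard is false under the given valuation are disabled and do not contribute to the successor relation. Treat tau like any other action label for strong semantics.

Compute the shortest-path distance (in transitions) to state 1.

Answer: 2

Working:
Layered search for 1:
  Layer 0: {0}
  Layer 1: {3}
  Layer 2: {1}
depth(1)=2, e.g. b·c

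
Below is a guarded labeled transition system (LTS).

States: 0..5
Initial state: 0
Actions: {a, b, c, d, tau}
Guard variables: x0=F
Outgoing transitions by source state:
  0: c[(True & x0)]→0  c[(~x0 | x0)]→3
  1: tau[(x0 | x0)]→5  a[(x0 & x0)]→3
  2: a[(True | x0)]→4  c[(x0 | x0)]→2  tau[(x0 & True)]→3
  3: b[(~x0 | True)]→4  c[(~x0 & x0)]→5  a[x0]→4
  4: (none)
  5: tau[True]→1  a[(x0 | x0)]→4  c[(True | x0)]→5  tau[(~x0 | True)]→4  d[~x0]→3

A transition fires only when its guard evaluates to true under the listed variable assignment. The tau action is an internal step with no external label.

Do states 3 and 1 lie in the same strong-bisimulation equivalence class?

Answer: NOT BISIMILAR

Analysis:
Compute ~ classes (split until stable):
  π0 = {{0,1,2,3,4,5}}
  π1 = {{0},{1,4},{2},{3},{5}}
stable after 2 split(s): 5 block(s)
[3]={3}  [1]={1,4}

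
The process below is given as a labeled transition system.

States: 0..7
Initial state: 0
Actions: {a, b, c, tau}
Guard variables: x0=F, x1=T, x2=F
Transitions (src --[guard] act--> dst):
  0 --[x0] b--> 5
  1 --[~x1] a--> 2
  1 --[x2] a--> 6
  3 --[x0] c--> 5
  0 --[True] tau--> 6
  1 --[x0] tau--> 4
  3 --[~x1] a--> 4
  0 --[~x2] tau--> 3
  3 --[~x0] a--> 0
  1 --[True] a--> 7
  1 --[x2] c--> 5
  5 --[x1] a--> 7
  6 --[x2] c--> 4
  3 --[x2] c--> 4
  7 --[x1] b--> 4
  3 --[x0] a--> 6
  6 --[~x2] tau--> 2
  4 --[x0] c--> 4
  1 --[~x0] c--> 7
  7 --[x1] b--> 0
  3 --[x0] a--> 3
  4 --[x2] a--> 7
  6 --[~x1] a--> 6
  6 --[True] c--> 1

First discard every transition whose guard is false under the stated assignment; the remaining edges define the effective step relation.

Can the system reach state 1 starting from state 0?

Answer: REACHABLE

Trace:
10 transition(s) survive guard evaluation.
depth 0: {0}
depth 1: {3,6}  now seen {0,3,6}
depth 2: {1,2}  now seen {0,1,2,3,6}
depth 3: {7}  now seen {0,1,2,3,6,7}
depth 4: {4}  now seen {0,1,2,3,4,6,7}
Reach set: {0,1,2,3,4,6,7}
witness 1: tau·c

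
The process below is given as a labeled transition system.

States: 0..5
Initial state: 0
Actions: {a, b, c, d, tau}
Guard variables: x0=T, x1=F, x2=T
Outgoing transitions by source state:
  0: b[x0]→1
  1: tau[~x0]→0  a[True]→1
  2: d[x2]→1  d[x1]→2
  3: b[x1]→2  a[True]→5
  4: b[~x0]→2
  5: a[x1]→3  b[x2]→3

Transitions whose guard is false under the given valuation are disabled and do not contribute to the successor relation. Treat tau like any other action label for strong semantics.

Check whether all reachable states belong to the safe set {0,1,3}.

Safe = {0,1,3}
Reach set: {0,1}
  0: safe
  1: safe

Answer: INVARIANT HOLDS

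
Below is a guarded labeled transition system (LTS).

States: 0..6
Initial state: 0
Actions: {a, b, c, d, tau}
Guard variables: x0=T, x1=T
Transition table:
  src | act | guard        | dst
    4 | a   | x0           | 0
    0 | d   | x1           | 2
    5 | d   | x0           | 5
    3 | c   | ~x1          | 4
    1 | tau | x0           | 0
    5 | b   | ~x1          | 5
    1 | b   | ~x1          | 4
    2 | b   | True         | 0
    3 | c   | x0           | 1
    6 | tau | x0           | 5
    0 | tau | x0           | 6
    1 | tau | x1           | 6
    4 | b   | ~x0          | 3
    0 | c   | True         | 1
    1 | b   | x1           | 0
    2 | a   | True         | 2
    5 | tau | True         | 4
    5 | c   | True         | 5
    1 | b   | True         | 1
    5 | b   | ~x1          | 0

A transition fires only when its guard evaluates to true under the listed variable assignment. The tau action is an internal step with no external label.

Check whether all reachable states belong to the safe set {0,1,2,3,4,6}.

Safe = {0,1,2,3,4,6}
Reach set: {0,1,2,4,5,6}
  0: safe
  1: safe
  2: safe
  4: safe
  5: ✗ unsafe
  6: safe
witness against invariant: tau·tau → 5

Answer: INVARIANT VIOLATED at state 5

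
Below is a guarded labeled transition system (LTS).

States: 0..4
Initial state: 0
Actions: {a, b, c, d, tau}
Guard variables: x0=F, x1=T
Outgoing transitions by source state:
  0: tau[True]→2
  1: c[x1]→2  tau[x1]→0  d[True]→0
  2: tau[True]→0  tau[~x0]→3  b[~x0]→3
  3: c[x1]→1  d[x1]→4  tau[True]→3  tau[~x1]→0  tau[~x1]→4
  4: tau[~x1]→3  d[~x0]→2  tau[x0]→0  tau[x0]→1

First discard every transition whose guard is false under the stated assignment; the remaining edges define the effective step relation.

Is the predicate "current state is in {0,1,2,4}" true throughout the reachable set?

Answer: INVARIANT VIOLATED at state 3

Trace:
Allowed set {0,1,2,4}
Reach set: {0,1,2,3,4}
  0: ✓
  1: ✓
  2: ✓
  3: VIOLATES
  4: ✓
witness against invariant: tau·tau → 3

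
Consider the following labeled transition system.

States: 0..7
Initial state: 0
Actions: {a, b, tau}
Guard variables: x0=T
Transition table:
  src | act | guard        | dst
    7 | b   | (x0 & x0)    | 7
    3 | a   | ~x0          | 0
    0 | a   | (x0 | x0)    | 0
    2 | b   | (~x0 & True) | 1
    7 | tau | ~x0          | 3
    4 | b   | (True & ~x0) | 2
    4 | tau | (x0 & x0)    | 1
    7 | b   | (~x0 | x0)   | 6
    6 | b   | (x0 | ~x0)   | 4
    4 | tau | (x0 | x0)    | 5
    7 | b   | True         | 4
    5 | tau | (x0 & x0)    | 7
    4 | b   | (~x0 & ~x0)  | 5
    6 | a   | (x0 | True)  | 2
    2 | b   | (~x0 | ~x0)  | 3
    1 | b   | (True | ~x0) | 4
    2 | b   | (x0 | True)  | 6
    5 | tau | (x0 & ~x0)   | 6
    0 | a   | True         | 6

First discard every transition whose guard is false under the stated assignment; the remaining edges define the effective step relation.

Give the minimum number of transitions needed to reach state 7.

Layered search for 7:
  depth 0: {0}
  depth 1: {6}
  depth 2: {2,4}
  depth 3: {1,5}
  depth 4: {7}
depth(7)=4, e.g. a·b·tau·tau

Answer: 4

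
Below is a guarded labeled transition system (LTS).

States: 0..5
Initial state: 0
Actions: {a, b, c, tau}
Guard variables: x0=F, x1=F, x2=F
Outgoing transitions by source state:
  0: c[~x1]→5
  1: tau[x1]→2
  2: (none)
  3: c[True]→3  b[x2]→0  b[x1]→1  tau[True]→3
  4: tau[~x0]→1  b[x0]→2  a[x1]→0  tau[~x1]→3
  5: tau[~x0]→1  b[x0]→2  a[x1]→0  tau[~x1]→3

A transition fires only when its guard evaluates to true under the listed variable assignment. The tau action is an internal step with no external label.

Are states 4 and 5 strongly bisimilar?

Answer: BISIMILAR

Analysis:
Compute ~ classes (split until stable):
  P[0] = {{0,1,2,3,4,5}}
  P[1] = {{0},{1,2},{3},{4,5}}
Fixed point at round 2; 4 class(es).
4∈{4,5}, 5∈{4,5}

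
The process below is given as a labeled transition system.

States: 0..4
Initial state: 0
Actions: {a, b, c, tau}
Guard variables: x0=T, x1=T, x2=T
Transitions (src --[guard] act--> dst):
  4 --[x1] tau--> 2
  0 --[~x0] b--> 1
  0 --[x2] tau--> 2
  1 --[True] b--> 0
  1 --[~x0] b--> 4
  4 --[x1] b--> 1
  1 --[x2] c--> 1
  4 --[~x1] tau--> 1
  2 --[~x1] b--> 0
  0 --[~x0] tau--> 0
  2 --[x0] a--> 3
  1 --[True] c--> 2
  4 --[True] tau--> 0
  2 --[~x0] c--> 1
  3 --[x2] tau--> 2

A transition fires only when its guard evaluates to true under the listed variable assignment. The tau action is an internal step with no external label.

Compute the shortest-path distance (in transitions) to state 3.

Answer: 2

Trace:
BFS to 3:
  depth 0: {0}
  depth 1: {2}
  depth 2: {3}
3 enters at depth 2; path tau·a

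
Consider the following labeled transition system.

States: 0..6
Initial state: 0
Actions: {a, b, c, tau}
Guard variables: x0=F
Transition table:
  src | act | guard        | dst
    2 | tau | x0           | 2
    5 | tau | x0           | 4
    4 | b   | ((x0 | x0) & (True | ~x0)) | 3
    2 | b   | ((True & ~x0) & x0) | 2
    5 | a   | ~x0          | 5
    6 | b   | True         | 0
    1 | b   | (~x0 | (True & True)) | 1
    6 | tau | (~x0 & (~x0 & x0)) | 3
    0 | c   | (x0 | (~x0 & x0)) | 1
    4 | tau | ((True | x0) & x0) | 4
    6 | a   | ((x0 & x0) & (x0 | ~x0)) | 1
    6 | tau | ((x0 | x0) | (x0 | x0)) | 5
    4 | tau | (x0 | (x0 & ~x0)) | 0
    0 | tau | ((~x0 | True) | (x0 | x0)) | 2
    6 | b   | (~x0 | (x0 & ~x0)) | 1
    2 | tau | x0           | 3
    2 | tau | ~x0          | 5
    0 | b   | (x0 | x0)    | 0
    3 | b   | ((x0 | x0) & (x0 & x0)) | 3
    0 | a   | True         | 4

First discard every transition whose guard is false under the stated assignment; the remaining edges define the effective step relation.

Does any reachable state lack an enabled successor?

Reach set: {0,2,4,5}
  0: a→4  tau→2  [deg 2]
  2: tau→5  [deg 1]
  4: ∅  [no exit]
  5: a→5  [deg 1]
witness 4: a

Answer: DEADLOCK at state 4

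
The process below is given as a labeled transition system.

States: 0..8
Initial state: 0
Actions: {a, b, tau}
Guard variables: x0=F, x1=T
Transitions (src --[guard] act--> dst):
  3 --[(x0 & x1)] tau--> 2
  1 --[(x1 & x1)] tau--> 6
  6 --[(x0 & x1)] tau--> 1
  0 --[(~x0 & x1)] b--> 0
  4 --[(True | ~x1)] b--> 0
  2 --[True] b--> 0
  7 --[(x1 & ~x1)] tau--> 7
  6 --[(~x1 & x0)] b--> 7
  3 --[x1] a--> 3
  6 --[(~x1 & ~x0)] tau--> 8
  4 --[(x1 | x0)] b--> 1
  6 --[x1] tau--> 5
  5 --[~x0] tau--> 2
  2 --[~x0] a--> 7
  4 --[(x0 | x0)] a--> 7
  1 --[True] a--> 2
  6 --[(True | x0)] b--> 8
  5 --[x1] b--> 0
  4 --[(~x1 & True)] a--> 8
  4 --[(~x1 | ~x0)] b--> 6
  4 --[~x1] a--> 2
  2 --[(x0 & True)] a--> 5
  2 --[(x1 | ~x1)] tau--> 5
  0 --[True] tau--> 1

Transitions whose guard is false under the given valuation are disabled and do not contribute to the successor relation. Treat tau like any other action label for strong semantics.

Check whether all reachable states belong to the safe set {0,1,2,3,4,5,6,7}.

Answer: INVARIANT VIOLATED at state 8

Analysis:
Allowed set {0,1,2,3,4,5,6,7}
Reach set: {0,1,2,5,6,7,8}
  0: safe
  1: safe
  2: safe
  5: safe
  6: safe
  7: safe
  8: ✗ unsafe
counterexample path to 8: tau·tau·b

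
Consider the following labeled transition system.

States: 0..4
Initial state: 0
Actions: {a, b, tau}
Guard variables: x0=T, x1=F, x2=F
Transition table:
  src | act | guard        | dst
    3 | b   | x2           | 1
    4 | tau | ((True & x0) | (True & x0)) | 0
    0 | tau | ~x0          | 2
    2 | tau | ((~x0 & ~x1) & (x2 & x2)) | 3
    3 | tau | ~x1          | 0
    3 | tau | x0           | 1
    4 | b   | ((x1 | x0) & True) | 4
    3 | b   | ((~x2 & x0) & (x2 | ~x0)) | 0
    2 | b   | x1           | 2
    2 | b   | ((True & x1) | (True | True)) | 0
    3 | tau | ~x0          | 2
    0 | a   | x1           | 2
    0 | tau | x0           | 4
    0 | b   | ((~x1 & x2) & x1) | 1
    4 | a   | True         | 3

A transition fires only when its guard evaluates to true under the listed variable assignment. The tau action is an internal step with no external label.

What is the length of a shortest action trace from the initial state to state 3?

Answer: 2

Working:
BFS to 3:
  depth 0: {0}
  depth 1: {4}
  depth 2: {3}
depth(3)=2, e.g. tau·a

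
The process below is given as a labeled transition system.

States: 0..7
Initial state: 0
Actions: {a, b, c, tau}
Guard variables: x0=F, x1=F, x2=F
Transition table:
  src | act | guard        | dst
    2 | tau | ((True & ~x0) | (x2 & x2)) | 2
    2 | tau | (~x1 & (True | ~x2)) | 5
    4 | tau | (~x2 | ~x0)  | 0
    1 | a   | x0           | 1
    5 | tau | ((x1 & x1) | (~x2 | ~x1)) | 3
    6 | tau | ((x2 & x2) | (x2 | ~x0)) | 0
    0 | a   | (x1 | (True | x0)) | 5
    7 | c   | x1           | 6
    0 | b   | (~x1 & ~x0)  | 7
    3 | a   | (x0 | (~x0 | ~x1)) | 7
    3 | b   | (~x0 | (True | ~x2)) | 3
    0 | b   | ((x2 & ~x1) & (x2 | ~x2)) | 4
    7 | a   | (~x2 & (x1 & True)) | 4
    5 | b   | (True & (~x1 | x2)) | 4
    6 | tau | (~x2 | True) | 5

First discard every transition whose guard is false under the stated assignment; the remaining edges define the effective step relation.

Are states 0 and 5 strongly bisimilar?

Answer: NOT BISIMILAR

Trace:
Compute ~ classes (split until stable):
  π0 = {{0,1,2,3,4,5,6,7}}
  π1 = {{0,3},{1,7},{2,4,6},{5}}
  π2 = {{0},{1,7},{2},{3},{4},{5},{6}}
stable after 3 split(s): 7 block(s)
class of 0: {0}; class of 5: {5}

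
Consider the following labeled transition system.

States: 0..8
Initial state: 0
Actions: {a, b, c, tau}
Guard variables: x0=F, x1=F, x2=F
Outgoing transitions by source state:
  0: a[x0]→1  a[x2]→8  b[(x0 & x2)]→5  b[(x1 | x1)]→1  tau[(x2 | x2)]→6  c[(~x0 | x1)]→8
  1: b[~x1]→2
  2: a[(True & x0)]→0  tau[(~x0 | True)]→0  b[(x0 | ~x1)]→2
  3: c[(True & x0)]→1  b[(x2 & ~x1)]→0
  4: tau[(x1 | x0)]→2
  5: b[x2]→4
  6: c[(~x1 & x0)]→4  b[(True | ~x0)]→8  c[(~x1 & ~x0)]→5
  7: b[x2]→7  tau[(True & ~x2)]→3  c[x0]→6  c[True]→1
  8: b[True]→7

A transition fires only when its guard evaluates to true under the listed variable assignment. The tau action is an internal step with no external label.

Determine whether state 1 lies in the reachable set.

9 transition(s) survive guard evaluation.
depth 0: {0}
depth 1: {8}  cumulative {0,8}
depth 2: {7}  cumulative {0,7,8}
depth 3: {1,3}  cumulative {0,1,3,7,8}
depth 4: {2}  cumulative {0,1,2,3,7,8}
Reach set: {0,1,2,3,7,8}
witness 1: c·b·c

Answer: REACHABLE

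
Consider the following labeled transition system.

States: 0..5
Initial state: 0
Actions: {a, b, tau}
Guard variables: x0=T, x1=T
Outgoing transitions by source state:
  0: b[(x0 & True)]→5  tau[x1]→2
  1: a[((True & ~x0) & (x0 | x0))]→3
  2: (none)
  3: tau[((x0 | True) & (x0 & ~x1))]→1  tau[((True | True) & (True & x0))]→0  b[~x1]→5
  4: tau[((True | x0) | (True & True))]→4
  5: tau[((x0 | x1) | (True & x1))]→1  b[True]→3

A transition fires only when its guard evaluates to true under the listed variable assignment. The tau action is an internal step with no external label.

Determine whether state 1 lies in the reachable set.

Answer: REACHABLE

Working:
6 transition(s) survive guard evaluation.
depth 0: {0}
depth 1: {2,5}  now seen {0,2,5}
depth 2: {1,3}  now seen {0,1,2,3,5}
Reachable = {0,1,2,3,5}
Path to 1: b·tau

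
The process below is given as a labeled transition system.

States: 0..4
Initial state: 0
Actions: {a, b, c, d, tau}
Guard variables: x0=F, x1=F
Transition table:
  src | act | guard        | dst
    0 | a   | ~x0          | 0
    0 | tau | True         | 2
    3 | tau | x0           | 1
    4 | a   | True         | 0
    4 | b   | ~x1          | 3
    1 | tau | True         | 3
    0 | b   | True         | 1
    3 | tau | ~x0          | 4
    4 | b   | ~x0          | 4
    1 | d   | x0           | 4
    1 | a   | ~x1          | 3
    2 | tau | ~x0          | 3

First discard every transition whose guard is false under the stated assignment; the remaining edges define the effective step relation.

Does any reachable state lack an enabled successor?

Answer: DEADLOCK-FREE

Trace:
Reach set: {0,1,2,3,4}
  0: a→0  b→1  tau→2  [deg 3]
  1: a→3  tau→3  [deg 2]
  2: tau→3  [deg 1]
  3: tau→4  [deg 1]
  4: a→0  b→3  b→4  [deg 3]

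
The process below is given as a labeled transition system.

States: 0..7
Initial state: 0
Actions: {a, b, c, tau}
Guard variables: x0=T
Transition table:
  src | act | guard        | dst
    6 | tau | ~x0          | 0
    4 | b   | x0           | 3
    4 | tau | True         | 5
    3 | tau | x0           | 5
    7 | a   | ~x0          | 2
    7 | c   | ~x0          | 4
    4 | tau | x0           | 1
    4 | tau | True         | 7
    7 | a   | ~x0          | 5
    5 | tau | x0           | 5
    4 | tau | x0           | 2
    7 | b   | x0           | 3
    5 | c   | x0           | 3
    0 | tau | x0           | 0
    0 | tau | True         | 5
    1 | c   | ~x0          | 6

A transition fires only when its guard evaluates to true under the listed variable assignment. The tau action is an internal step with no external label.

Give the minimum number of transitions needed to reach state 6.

Answer: UNREACHABLE

Trace:
Layered search for 6:
  depth 0: {0}
  depth 1: {5}
  depth 2: {3}
6 never appears.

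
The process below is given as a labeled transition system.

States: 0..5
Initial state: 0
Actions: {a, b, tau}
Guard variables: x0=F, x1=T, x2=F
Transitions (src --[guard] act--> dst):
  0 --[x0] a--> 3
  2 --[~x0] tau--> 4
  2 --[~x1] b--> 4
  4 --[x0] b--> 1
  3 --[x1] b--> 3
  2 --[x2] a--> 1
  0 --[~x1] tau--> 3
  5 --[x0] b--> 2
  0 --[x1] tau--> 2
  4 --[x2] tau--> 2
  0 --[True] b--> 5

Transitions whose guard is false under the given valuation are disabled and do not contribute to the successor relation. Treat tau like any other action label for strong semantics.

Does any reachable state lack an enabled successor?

Answer: DEADLOCK at state 4

Analysis:
Reachable = {0,2,4,5}
  0: b→5  tau→2  [deg 2]
  2: tau→4  [deg 1]
  4: ∅  [deadlock]
  5: ∅  [deadlock]
Path to 4: tau·tau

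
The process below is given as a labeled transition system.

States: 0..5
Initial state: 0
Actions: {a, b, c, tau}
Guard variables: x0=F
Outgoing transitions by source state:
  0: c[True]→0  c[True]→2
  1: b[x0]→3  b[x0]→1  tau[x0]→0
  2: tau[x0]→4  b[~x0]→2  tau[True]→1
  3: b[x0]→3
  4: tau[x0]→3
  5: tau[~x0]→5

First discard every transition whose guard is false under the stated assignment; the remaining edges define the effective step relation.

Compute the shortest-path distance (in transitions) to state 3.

Layered search for 3:
  depth 0: {0}
  depth 1: {2}
  depth 2: {1}
3 never appears.

Answer: UNREACHABLE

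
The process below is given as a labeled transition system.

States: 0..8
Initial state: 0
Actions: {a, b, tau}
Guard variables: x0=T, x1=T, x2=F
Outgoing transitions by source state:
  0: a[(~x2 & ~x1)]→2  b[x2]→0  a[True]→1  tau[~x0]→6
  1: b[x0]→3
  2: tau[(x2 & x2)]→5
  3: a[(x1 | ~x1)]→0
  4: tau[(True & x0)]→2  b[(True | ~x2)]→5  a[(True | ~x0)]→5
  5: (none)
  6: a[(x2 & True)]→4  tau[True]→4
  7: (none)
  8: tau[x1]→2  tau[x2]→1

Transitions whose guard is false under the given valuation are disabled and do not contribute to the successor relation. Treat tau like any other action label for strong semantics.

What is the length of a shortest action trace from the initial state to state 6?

Answer: UNREACHABLE

Trace:
Layered search for 6:
  Layer 0: {0}
  Layer 1: {1}
  Layer 2: {3}
6 never appears.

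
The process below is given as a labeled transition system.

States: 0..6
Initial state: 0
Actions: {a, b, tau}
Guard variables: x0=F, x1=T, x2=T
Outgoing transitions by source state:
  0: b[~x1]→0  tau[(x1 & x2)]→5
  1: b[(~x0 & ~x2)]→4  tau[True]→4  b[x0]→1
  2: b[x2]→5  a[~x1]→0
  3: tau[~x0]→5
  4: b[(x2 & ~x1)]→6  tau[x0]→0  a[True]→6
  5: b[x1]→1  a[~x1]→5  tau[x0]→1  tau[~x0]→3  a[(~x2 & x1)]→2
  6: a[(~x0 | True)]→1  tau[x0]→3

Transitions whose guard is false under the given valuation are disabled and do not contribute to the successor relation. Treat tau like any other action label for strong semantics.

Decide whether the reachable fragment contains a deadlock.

Reachable = {0,1,3,4,5,6}
  0: tau→5  [deg 1]
  1: tau→4  [deg 1]
  3: tau→5  [deg 1]
  4: a→6  [deg 1]
  5: b→1  tau→3  [deg 2]
  6: a→1  [deg 1]

Answer: DEADLOCK-FREE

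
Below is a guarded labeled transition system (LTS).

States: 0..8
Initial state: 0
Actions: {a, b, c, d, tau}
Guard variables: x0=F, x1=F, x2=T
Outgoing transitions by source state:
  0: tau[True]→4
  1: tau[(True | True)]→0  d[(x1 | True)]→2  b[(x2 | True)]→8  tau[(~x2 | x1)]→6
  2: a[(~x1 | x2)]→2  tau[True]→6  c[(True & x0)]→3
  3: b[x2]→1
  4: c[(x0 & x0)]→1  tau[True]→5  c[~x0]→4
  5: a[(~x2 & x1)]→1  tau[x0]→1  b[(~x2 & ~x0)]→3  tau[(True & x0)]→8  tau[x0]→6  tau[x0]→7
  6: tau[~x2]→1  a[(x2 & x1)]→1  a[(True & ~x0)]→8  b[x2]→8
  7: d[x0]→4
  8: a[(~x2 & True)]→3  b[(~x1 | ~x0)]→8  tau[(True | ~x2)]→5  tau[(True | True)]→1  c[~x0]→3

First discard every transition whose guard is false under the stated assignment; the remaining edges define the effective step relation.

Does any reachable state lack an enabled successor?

Answer: DEADLOCK at state 5

Trace:
R = {0,4,5}
  0: tau→4  [deg 1]
  4: c→4  tau→5  [deg 2]
  5: ∅  [STUCK]
witness 5: tau·tau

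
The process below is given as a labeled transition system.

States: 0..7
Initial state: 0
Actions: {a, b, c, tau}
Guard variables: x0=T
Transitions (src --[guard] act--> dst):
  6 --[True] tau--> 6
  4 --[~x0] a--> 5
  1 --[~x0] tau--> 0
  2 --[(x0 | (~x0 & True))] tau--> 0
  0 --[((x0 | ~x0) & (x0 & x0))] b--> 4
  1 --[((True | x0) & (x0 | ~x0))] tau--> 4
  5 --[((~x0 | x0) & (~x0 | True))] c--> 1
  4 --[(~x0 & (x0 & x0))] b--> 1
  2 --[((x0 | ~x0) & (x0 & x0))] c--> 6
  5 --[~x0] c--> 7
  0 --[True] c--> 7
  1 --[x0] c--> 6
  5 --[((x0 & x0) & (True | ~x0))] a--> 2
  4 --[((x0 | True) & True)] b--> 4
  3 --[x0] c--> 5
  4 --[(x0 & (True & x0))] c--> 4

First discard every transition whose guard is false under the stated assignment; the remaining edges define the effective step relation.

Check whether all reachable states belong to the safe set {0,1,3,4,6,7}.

Inv-set: {0,1,3,4,6,7}
Reachable = {0,4,7}
  0: safe
  4: safe
  7: safe

Answer: INVARIANT HOLDS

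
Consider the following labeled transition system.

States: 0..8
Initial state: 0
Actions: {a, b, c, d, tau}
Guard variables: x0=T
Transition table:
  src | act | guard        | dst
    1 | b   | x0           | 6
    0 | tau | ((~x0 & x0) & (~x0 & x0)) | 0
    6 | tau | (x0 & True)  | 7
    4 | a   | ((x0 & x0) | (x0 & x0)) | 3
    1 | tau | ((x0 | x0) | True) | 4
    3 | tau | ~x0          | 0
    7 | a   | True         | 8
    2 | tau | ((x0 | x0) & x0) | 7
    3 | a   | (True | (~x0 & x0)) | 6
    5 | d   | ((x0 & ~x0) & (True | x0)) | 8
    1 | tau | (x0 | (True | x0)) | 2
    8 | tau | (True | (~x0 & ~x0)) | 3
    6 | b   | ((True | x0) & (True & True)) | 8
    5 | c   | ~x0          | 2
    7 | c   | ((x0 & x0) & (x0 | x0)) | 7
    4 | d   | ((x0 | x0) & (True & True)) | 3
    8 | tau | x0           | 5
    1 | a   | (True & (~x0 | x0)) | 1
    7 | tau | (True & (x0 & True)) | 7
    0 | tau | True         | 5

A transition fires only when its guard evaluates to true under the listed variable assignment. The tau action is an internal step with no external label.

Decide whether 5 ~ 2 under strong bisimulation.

Answer: NOT BISIMILAR

Trace:
Refine partition for ~:
  round 0: {{0,1,2,3,4,5,6,7,8}}
  round 1: {{0,2,8},{1},{3},{4},{5},{6},{7}}
  round 2: {{0},{1},{2},{3},{4},{5},{6},{7},{8}}
9 equivalence class(es) (converged in 3)
class of 5: {5}; class of 2: {2}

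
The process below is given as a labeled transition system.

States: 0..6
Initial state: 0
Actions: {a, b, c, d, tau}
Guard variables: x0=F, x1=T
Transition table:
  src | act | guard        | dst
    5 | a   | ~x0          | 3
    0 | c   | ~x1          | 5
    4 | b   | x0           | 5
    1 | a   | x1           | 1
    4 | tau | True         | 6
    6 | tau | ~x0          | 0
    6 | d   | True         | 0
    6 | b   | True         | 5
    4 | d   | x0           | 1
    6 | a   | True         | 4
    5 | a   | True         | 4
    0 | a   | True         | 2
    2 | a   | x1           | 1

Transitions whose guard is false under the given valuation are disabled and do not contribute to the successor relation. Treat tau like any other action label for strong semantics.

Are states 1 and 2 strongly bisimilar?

Answer: BISIMILAR

Working:
Compute ~ classes (split until stable):
  π0 = {{0,1,2,3,4,5,6}}
  π1 = {{0,1,2,5},{3},{4},{6}}
  π2 = {{0,1,2},{3},{4},{5},{6}}
stable after 3 split(s): 5 block(s)
1∈{0,1,2}, 2∈{0,1,2}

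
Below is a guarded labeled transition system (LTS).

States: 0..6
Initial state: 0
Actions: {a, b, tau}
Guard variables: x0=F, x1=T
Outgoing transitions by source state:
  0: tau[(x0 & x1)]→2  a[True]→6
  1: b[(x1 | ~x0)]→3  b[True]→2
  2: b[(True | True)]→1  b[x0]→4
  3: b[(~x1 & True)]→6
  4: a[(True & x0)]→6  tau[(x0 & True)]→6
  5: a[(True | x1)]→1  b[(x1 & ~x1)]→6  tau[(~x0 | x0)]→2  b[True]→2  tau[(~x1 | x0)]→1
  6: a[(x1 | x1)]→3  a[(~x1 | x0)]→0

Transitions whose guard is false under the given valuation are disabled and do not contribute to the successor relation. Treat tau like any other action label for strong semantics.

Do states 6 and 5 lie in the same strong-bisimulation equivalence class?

Answer: NOT BISIMILAR

Trace:
Bisimulation quotient by refinement:
  π0 = {{0,1,2,3,4,5,6}}
  π1 = {{0,6},{1,2},{3,4},{5}}
  π2 = {{0},{1},{2},{3,4},{5},{6}}
Fixed point at round 3; 6 class(es).
6∈{6}, 5∈{5}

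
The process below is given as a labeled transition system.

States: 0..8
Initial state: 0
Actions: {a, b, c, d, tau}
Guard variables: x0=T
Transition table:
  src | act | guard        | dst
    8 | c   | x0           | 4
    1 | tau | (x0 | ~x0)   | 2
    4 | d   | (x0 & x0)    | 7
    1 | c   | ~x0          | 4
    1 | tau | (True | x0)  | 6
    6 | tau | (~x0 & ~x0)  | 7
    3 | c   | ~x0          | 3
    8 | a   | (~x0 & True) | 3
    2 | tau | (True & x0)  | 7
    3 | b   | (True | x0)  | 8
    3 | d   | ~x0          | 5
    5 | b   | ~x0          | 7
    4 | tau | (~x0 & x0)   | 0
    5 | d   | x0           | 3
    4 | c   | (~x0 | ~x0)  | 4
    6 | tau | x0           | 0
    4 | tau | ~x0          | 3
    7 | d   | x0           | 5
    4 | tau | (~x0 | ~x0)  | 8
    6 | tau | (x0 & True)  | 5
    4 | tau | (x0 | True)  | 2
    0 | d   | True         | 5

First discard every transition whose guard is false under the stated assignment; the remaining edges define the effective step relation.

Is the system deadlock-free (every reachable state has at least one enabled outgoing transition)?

Reachable = {0,2,3,4,5,7,8}
  0: d→5  [1 out]
  2: tau→7  [1 out]
  3: b→8  [1 out]
  4: d→7  tau→2  [2 out]
  5: d→3  [1 out]
  7: d→5  [1 out]
  8: c→4  [1 out]

Answer: DEADLOCK-FREE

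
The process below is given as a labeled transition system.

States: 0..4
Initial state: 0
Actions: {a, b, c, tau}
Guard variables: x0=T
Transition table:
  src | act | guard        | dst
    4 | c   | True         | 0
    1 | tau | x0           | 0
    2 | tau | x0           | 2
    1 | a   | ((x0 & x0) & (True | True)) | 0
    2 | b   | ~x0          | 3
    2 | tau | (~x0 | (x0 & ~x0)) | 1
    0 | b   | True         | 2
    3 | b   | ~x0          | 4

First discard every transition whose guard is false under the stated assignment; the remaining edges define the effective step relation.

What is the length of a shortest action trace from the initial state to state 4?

BFS to 4:
  Layer 0: {0}
  Layer 1: {2}
4 never appears.

Answer: UNREACHABLE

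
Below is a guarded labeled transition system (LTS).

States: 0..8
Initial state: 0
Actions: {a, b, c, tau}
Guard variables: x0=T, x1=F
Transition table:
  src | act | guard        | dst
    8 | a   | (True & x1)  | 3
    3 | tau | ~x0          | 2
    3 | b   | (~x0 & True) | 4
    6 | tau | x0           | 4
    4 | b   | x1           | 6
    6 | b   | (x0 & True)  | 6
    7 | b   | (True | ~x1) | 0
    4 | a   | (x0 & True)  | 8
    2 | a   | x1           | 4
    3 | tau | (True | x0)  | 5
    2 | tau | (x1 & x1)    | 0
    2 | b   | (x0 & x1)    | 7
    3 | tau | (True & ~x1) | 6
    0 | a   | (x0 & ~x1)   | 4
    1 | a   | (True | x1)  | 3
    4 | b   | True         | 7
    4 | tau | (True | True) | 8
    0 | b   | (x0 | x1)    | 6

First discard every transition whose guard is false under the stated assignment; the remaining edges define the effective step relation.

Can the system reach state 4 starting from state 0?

Answer: REACHABLE

Working:
After dropping false guards: 11 live edges.
L0 = {0}
L1 = {4,6}  now seen {0,4,6}
L2 = {7,8}  now seen {0,4,6,7,8}
Reach set: {0,4,6,7,8}
Path to 4: a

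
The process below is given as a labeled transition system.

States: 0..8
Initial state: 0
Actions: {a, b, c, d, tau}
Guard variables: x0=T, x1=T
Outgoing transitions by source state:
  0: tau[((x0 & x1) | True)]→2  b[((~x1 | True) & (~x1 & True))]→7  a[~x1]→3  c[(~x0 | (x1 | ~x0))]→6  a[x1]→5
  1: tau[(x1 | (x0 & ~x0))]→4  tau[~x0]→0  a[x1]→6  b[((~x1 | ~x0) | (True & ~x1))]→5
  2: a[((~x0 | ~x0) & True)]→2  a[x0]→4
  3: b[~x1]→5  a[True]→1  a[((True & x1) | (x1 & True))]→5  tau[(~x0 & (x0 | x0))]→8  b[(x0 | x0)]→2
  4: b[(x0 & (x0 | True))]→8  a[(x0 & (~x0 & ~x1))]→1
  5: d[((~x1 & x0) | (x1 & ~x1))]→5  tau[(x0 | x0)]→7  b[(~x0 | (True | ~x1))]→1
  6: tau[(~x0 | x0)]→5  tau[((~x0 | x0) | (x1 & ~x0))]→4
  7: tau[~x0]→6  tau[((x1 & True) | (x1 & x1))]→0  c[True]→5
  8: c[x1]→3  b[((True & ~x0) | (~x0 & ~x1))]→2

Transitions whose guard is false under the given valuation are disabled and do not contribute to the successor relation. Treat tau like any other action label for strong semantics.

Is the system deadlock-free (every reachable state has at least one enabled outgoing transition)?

Answer: DEADLOCK-FREE

Trace:
R = {0,1,2,3,4,5,6,7,8}
  0: a→5  c→6  tau→2  [3 out]
  1: a→6  tau→4  [2 out]
  2: a→4  [1 out]
  3: a→1  a→5  b→2  [3 out]
  4: b→8  [1 out]
  5: b→1  tau→7  [2 out]
  6: tau→4  tau→5  [2 out]
  7: c→5  tau→0  [2 out]
  8: c→3  [1 out]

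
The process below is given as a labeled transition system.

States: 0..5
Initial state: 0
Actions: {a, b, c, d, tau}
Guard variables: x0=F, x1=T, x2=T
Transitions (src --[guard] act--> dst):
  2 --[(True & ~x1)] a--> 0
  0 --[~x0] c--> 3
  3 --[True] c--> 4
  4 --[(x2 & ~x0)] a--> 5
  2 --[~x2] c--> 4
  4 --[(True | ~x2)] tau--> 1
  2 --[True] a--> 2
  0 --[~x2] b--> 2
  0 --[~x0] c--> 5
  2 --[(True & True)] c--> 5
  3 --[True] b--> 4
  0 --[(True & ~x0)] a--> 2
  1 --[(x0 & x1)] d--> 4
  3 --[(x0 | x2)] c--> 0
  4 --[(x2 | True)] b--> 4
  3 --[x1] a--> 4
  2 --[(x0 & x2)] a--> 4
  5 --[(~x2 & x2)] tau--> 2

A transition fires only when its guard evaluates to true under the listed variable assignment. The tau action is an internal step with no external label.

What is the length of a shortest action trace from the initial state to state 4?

Answer: 2

Trace:
BFS to 4:
  L0 = {0}
  L1 = {2,3,5}
  L2 = {4}
depth(4)=2, e.g. c·a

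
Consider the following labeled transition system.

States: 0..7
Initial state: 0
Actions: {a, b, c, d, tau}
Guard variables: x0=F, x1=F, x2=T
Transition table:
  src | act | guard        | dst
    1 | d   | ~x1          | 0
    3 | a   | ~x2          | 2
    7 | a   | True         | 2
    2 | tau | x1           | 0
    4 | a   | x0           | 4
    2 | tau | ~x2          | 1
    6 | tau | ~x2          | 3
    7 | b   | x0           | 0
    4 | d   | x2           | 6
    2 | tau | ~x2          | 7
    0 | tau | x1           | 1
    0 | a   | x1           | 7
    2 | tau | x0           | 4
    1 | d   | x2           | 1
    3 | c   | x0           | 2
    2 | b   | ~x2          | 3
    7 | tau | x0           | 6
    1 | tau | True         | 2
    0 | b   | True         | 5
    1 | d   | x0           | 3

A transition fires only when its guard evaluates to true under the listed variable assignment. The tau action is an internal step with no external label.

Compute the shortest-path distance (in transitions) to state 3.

Layered search for 3:
  L0 = {0}
  L1 = {5}
3 never appears.

Answer: UNREACHABLE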